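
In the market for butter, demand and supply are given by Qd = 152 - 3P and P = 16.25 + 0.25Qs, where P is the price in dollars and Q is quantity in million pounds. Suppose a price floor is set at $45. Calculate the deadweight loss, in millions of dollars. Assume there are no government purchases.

514.5

Rearranging supply gives Qs = 4P - 65. In a free market, 152 - 3P = 4P - 65 gives the equilibrium P* = 31, Q* = 59.
Since 45 > 31, the floor is binding.
At P = 45: Qd = 152 - 3·45 = 17 and Qs = 4·45 - 65 = 115.
Quantity traded falls to 17. At Q = 17 the demand price is (152 - 17)/3 = 45 and the supply price is (65 + 17)/4 = 20.5.
Deadweight loss = ½ · (45 - 20.5) · (59 - 17) = ½ · 24.5 · 42 = 514.5.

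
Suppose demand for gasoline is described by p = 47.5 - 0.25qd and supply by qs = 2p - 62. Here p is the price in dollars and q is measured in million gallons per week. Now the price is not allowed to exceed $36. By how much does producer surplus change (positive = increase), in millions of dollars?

Rearranging demand gives qd = 190 - 4p. Without the control the market clears where 190 - 4p = 2p - 62, i.e. p* = 42 and q* = 22.
The ceiling of 36 is below the equilibrium price 42, so it binds.
At p = 36: qd = 190 - 4·36 = 46 and qs = 2·36 - 62 = 10.
Producer surplus without the control is ½ · (42 - 31) · 22 = 121.
With the ceiling, producers sell 10 units at 36, so PS = ½ · (36 - 31) · 10 = 25.
Change in producer surplus = 25 - 121 = -96.

-96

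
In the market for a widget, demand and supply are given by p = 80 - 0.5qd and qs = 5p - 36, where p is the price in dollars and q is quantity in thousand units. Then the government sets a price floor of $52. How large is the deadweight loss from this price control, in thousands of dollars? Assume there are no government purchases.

806.4

Rearranging demand gives qd = 160 - 2p. Setting quantity demanded equal to quantity supplied, 160 - 2p = 5p - 36, gives p* = 28 and q* = 104.
The floor of 52 is above the equilibrium price 28, so it binds.
At p = 52: qd = 160 - 2·52 = 56 and qs = 5·52 - 36 = 224.
Quantity traded falls to 56. At q = 56 the demand price is (160 - 56)/2 = 52 and the supply price is (36 + 56)/5 = 18.4.
Deadweight loss = ½ · (52 - 18.4) · (104 - 56) = ½ · 33.6 · 48 = 806.4.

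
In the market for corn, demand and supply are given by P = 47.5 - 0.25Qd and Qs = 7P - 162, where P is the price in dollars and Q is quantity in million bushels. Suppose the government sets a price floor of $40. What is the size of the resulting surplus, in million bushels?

Rearranging demand gives Qd = 190 - 4P. Setting quantity demanded equal to quantity supplied, 190 - 4P = 7P - 162, gives P* = 32 and Q* = 62.
Because the floor (40) lies above the market-clearing price, it is binding.
At P = 40: Qd = 190 - 4·40 = 30 and Qs = 7·40 - 162 = 118.
Surplus = Qs - Qd = 118 - 30 = 88.

88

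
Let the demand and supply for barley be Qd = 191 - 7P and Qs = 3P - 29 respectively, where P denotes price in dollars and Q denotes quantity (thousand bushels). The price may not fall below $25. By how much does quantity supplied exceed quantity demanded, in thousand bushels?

30

Without the control the market clears where 191 - 7P = 3P - 29, i.e. P* = 22 and Q* = 37.
Since 25 > 22, the floor is binding.
At P = 25: Qd = 191 - 7·25 = 16 and Qs = 3·25 - 29 = 46.
Surplus = Qs - Qd = 46 - 16 = 30.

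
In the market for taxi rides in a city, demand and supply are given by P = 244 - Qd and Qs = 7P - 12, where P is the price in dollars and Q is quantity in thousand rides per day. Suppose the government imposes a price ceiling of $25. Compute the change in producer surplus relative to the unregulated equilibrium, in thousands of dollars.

-1312.5

Rearranging demand gives Qd = 244 - P. Without the control the market clears where 244 - P = 7P - 12, i.e. P* = 32 and Q* = 212.
Since 25 < 32, the ceiling is binding.
At P = 25: Qd = 244 - 25 = 219 and Qs = 7·25 - 12 = 163.
Producer surplus without the control is ½ · (32 - 12/7) · 212 = 22472/7.
With the ceiling, producers sell 163 units at 25, so PS = ½ · (25 - 12/7) · 163 = 26569/14.
Change in producer surplus = 26569/14 - 22472/7 = -1312.5.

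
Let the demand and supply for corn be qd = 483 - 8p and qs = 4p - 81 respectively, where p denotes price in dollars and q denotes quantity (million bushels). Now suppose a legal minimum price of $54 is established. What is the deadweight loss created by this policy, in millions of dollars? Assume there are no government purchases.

588

Equilibrium: 483 - 8p = 4p - 81, so 564 = 12p and p* = 47, q* = 107.
Because the floor (54) lies above the market-clearing price, it is binding.
At p = 54: qd = 483 - 8·54 = 51 and qs = 4·54 - 81 = 135.
Quantity traded falls to 51. At q = 51 the demand price is (483 - 51)/8 = 54 and the supply price is (81 + 51)/4 = 33.
Deadweight loss = ½ · (54 - 33) · (107 - 51) = ½ · 21 · 56 = 588.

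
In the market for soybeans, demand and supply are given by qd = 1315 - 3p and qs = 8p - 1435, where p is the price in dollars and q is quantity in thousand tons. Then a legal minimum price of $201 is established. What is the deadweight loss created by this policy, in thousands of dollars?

0

Setting quantity demanded equal to quantity supplied, 1315 - 3p = 8p - 1435, gives p* = 250 and q* = 565.
Since 201 is below p* = 250, the floor does not bind and the free-market outcome prevails.
Since the control does not bind, no trades are prevented and deadweight loss is zero.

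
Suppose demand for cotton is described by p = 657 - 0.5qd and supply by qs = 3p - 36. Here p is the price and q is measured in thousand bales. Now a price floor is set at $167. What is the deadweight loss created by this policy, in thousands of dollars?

Rearranging demand gives qd = 1314 - 2p. Setting quantity demanded equal to quantity supplied, 1314 - 2p = 3p - 36, gives p* = 270 and q* = 774.
Since 167 is below p* = 270, the floor does not bind and the free-market outcome prevails.
Since the control does not bind, no trades are prevented and deadweight loss is zero.

0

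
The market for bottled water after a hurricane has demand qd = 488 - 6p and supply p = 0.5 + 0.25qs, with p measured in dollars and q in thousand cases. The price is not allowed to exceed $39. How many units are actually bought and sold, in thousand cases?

154

Rearranging supply gives qs = 4p - 2. Equilibrium: 488 - 6p = 4p - 2, so 490 = 10p and p* = 49, q* = 194.
Because the ceiling (39) lies below the market-clearing price, it is binding.
At p = 39: qd = 488 - 6·39 = 254 and qs = 4·39 - 2 = 154.
The quantity actually transacted is the short side, supply: 154.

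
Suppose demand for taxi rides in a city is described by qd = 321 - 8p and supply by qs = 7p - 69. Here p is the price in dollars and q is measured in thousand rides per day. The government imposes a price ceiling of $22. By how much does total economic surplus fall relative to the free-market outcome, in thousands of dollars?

105

In a free market, 321 - 8p = 7p - 69 gives the equilibrium p* = 26, q* = 113.
Since 22 < 26, the ceiling is binding.
At p = 22: qd = 321 - 8·22 = 145 and qs = 7·22 - 69 = 85.
Quantity traded falls to 85. At q = 85 the demand price is (321 - 85)/8 = 29.5 and the supply price is (69 + 85)/7 = 22.
Deadweight loss = ½ · (29.5 - 22) · (113 - 85) = ½ · 7.5 · 28 = 105.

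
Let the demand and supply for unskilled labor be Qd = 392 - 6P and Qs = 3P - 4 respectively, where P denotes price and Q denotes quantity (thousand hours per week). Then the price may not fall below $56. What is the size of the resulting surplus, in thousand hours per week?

108

Equilibrium: 392 - 6P = 3P - 4, so 396 = 9P and P* = 44, Q* = 128.
Since 56 > 44, the floor is binding.
At P = 56: Qd = 392 - 6·56 = 56 and Qs = 3·56 - 4 = 164.
Surplus = Qs - Qd = 164 - 56 = 108.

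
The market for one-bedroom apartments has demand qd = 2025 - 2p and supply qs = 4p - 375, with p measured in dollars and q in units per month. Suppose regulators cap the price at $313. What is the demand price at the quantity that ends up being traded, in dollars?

574

In a free market, 2025 - 2p = 4p - 375 gives the equilibrium p* = 400, q* = 1225.
Because the ceiling (313) lies below the market-clearing price, it is binding.
At p = 313: qd = 2025 - 2·313 = 1399 and qs = 4·313 - 375 = 877.
Only 877 units reach the market. On the demand curve, the marginal buyer's willingness to pay at q = 877 is (2025 - 877)/2 = 574.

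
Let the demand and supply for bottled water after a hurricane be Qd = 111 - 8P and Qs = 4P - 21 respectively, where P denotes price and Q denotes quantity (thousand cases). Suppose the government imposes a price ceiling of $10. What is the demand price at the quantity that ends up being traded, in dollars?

Setting quantity demanded equal to quantity supplied, 111 - 8P = 4P - 21, gives P* = 11 and Q* = 23.
Since 10 < 11, the ceiling is binding.
At P = 10: Qd = 111 - 8·10 = 31 and Qs = 4·10 - 21 = 19.
Only 19 units reach the market. On the demand curve, the marginal buyer's willingness to pay at Q = 19 is (111 - 19)/8 = 11.5.

11.5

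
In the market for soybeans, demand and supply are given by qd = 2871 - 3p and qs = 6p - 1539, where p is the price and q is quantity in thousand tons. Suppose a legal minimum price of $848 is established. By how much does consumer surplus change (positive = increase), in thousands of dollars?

Setting quantity demanded equal to quantity supplied, 2871 - 3p = 6p - 1539, gives p* = 490 and q* = 1401.
The floor of 848 is above the equilibrium price 490, so it binds.
At p = 848: qd = 2871 - 3·848 = 327 and qs = 6·848 - 1539 = 3549.
Consumer surplus without the control is ½ · (957 - 490) · 1401 = 327133.5.
With the floor, consumers buy 327 units at 848, so CS = ½ · (957 - 848) · 327 = 17821.5.
Change in consumer surplus = 17821.5 - 327133.5 = -309312.

-309312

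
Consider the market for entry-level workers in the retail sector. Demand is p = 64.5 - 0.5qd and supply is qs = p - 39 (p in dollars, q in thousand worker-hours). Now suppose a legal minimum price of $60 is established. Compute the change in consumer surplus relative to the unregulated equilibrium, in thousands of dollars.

Rearranging demand gives qd = 129 - 2p. Equilibrium: 129 - 2p = p - 39, so 168 = 3p and p* = 56, q* = 17.
Since 60 > 56, the floor is binding.
At p = 60: qd = 129 - 2·60 = 9 and qs = 60 - 39 = 21.
Consumer surplus without the control is ½ · (64.5 - 56) · 17 = 72.25.
With the floor, consumers buy 9 units at 60, so CS = ½ · (64.5 - 60) · 9 = 20.25.
Change in consumer surplus = 20.25 - 72.25 = -52.

-52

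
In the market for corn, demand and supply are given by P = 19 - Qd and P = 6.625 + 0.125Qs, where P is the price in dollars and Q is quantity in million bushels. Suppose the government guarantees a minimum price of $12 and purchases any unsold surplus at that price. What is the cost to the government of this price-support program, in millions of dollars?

432

Rearranging demand gives Qd = 19 - P; rearranging supply gives Qs = 8P - 53. Equilibrium: 19 - P = 8P - 53, so 72 = 9P and P* = 8, Q* = 11.
Because the floor (12) lies above the market-clearing price, it is binding.
At P = 12: Qd = 19 - 12 = 7 and Qs = 8·12 - 53 = 43.
Surplus = Qs - Qd = 36.
Government expenditure = surplus × support price = 36 × 12 = 432.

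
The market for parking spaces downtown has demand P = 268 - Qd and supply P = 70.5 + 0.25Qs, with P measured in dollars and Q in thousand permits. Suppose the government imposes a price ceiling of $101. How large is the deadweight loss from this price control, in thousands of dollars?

810

Rearranging demand gives Qd = 268 - P; rearranging supply gives Qs = 4P - 282. In a free market, 268 - P = 4P - 282 gives the equilibrium P* = 110, Q* = 158.
Since 101 < 110, the ceiling is binding.
At P = 101: Qd = 268 - 101 = 167 and Qs = 4·101 - 282 = 122.
Quantity traded falls to 122. At Q = 122 the demand price is 268 - 122 = 146 and the supply price is (282 + 122)/4 = 101.
Deadweight loss = ½ · (146 - 101) · (158 - 122) = ½ · 45 · 36 = 810.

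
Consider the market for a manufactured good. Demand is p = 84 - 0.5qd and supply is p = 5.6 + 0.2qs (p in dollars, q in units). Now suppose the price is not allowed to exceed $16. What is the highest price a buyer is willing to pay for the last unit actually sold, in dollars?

58

Rearranging demand gives qd = 168 - 2p; rearranging supply gives qs = 5p - 28. Equilibrium: 168 - 2p = 5p - 28, so 196 = 7p and p* = 28, q* = 112.
The ceiling of 16 is below the equilibrium price 28, so it binds.
At p = 16: qd = 168 - 2·16 = 136 and qs = 5·16 - 28 = 52.
Only 52 units reach the market. On the demand curve, the marginal buyer's willingness to pay at q = 52 is (168 - 52)/2 = 58.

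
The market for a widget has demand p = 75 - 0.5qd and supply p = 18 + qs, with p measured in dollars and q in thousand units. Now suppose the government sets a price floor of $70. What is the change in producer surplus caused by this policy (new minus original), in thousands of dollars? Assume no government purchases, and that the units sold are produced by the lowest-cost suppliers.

-252

Rearranging demand gives qd = 150 - 2p; rearranging supply gives qs = p - 18. Equilibrium: 150 - 2p = p - 18, so 168 = 3p and p* = 56, q* = 38.
Since 70 > 56, the floor is binding.
At p = 70: qd = 150 - 2·70 = 10 and qs = 70 - 18 = 52.
Producer surplus without the control is ½ · (56 - 18) · 38 = 722.
With the floor, 10 units are sold at 70. The supply price at q = 10 is 28, so PS = ½ · [(70 - 18) + (70 - 28)] · 10 = 470.
Change in producer surplus = 470 - 722 = -252.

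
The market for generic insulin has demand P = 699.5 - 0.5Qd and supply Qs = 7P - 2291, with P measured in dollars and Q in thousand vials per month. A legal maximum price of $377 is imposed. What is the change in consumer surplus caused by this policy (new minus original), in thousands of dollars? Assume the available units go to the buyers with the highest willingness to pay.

Rearranging demand gives Qd = 1399 - 2P. In a free market, 1399 - 2P = 7P - 2291 gives the equilibrium P* = 410, Q* = 579.
Because the ceiling (377) lies below the market-clearing price, it is binding.
At P = 377: Qd = 1399 - 2·377 = 645 and Qs = 7·377 - 2291 = 348.
Consumer surplus without the control is ½ · (699.5 - 410) · 579 = 83810.25.
With the ceiling, 348 units are sold at 377 (assume they go to the highest-value buyers). The demand price at Q = 348 is 525.5, so CS = ½ · [(699.5 - 377) + (525.5 - 377)] · 348 = 81954.
Change in consumer surplus = 81954 - 83810.25 = -1856.25.

-1856.25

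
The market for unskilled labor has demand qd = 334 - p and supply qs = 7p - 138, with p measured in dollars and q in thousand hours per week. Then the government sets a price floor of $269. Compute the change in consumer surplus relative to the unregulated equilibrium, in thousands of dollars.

Without the control the market clears where 334 - p = 7p - 138, i.e. p* = 59 and q* = 275.
Because the floor (269) lies above the market-clearing price, it is binding.
At p = 269: qd = 334 - 269 = 65 and qs = 7·269 - 138 = 1745.
Consumer surplus without the control is ½ · (334 - 59) · 275 = 37812.5.
With the floor, consumers buy 65 units at 269, so CS = ½ · (334 - 269) · 65 = 2112.5.
Change in consumer surplus = 2112.5 - 37812.5 = -35700.

-35700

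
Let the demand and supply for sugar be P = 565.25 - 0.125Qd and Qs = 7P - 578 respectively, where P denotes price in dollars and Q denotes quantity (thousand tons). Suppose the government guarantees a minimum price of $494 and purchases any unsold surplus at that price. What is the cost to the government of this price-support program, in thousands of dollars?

1141140

Rearranging demand gives Qd = 4522 - 8P. Without the control the market clears where 4522 - 8P = 7P - 578, i.e. P* = 340 and Q* = 1802.
Because the floor (494) lies above the market-clearing price, it is binding.
At P = 494: Qd = 4522 - 8·494 = 570 and Qs = 7·494 - 578 = 2880.
Surplus = Qs - Qd = 2310.
Government expenditure = surplus × support price = 2310 × 494 = 1141140.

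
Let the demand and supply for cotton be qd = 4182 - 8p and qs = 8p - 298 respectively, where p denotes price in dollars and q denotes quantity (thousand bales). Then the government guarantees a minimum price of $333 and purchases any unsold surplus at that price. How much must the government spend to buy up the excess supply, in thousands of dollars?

Equilibrium: 4182 - 8p = 8p - 298, so 4480 = 16p and p* = 280, q* = 1942.
Since 333 > 280, the floor is binding.
At p = 333: qd = 4182 - 8·333 = 1518 and qs = 8·333 - 298 = 2366.
Surplus = qs - qd = 848.
Government expenditure = surplus × support price = 848 × 333 = 282384.

282384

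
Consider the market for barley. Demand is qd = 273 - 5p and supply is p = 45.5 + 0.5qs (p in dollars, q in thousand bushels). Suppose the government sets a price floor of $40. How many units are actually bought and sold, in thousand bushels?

Rearranging supply gives qs = 2p - 91. Equilibrium: 273 - 5p = 2p - 91, so 364 = 7p and p* = 52, q* = 13.
Since 40 is below p* = 52, the floor does not bind and the free-market outcome prevails.

13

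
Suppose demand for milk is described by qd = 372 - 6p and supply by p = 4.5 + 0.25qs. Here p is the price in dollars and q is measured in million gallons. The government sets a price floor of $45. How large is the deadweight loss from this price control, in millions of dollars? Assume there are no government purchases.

Rearranging supply gives qs = 4p - 18. Equilibrium: 372 - 6p = 4p - 18, so 390 = 10p and p* = 39, q* = 138.
Since 45 > 39, the floor is binding.
At p = 45: qd = 372 - 6·45 = 102 and qs = 4·45 - 18 = 162.
Quantity traded falls to 102. At q = 102 the demand price is (372 - 102)/6 = 45 and the supply price is (18 + 102)/4 = 30.
Deadweight loss = ½ · (45 - 30) · (138 - 102) = ½ · 15 · 36 = 270.

270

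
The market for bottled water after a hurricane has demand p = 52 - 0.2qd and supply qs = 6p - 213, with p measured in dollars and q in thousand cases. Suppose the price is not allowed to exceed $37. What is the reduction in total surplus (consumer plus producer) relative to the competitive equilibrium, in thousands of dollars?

237.6

Rearranging demand gives qd = 260 - 5p. In a free market, 260 - 5p = 6p - 213 gives the equilibrium p* = 43, q* = 45.
Because the ceiling (37) lies below the market-clearing price, it is binding.
At p = 37: qd = 260 - 5·37 = 75 and qs = 6·37 - 213 = 9.
Quantity traded falls to 9. At q = 9 the demand price is (260 - 9)/5 = 50.2 and the supply price is (213 + 9)/6 = 37.
Deadweight loss = ½ · (50.2 - 37) · (45 - 9) = ½ · 13.2 · 36 = 237.6.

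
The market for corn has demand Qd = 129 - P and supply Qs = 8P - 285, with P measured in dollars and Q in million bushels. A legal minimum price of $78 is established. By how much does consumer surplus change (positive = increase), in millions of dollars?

-2144

Without the control the market clears where 129 - P = 8P - 285, i.e. P* = 46 and Q* = 83.
Since 78 > 46, the floor is binding.
At P = 78: Qd = 129 - 78 = 51 and Qs = 8·78 - 285 = 339.
Consumer surplus without the control is ½ · (129 - 46) · 83 = 3444.5.
With the floor, consumers buy 51 units at 78, so CS = ½ · (129 - 78) · 51 = 1300.5.
Change in consumer surplus = 1300.5 - 3444.5 = -2144.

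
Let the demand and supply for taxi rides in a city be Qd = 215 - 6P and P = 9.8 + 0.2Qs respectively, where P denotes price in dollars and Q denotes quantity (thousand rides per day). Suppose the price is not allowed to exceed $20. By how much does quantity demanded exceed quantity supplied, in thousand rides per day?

44

Rearranging supply gives Qs = 5P - 49. Without the control the market clears where 215 - 6P = 5P - 49, i.e. P* = 24 and Q* = 71.
Since 20 < 24, the ceiling is binding.
At P = 20: Qd = 215 - 6·20 = 95 and Qs = 5·20 - 49 = 51.
Shortage = Qd - Qs = 95 - 51 = 44.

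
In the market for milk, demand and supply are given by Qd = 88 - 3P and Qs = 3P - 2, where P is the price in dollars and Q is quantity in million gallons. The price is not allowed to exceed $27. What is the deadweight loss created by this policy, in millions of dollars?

0

In a free market, 88 - 3P = 3P - 2 gives the equilibrium P* = 15, Q* = 43.
The ceiling of 27 is above the equilibrium price 15, so it is not binding; the market clears at P* = 15, Q* = 43.
Since the control does not bind, no trades are prevented and deadweight loss is zero.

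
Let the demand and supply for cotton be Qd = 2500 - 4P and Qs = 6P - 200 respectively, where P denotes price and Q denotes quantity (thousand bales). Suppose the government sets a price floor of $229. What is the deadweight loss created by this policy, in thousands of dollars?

0

Setting quantity demanded equal to quantity supplied, 2500 - 4P = 6P - 200, gives P* = 270 and Q* = 1420.
Since 229 is below P* = 270, the floor does not bind and the free-market outcome prevails.
Since the control does not bind, no trades are prevented and deadweight loss is zero.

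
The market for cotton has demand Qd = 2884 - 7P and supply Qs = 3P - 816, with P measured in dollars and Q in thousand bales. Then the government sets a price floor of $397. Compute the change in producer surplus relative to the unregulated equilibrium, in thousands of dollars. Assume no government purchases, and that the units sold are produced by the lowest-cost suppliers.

Setting quantity demanded equal to quantity supplied, 2884 - 7P = 3P - 816, gives P* = 370 and Q* = 294.
The floor of 397 is above the equilibrium price 370, so it binds.
At P = 397: Qd = 2884 - 7·397 = 105 and Qs = 3·397 - 816 = 375.
Producer surplus without the control is ½ · (370 - 272) · 294 = 14406.
With the floor, 105 units are sold at 397. The supply price at Q = 105 is 307, so PS = ½ · [(397 - 272) + (397 - 307)] · 105 = 11287.5.
Change in producer surplus = 11287.5 - 14406 = -3118.5.

-3118.5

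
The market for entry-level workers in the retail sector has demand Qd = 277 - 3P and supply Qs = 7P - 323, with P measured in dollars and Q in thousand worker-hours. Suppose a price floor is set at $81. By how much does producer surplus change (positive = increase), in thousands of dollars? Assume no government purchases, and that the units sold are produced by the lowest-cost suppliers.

430.5

Setting quantity demanded equal to quantity supplied, 277 - 3P = 7P - 323, gives P* = 60 and Q* = 97.
Since 81 > 60, the floor is binding.
At P = 81: Qd = 277 - 3·81 = 34 and Qs = 7·81 - 323 = 244.
Producer surplus without the control is ½ · (60 - 323/7) · 97 = 9409/14.
With the floor, 34 units are sold at 81. The supply price at Q = 34 is 51, so PS = ½ · [(81 - 323/7) + (81 - 51)] · 34 = 7718/7.
Change in producer surplus = 7718/7 - 9409/14 = 430.5.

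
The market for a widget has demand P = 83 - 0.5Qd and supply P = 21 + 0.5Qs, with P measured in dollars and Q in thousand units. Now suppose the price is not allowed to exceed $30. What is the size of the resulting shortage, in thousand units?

Rearranging demand gives Qd = 166 - 2P; rearranging supply gives Qs = 2P - 42. Equilibrium: 166 - 2P = 2P - 42, so 208 = 4P and P* = 52, Q* = 62.
Since 30 < 52, the ceiling is binding.
At P = 30: Qd = 166 - 2·30 = 106 and Qs = 2·30 - 42 = 18.
Shortage = Qd - Qs = 106 - 18 = 88.

88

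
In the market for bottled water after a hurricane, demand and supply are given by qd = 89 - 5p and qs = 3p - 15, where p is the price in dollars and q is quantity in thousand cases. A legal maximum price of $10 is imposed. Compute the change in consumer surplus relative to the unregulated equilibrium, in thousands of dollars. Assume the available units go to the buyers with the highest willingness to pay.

36.9

Without the control the market clears where 89 - 5p = 3p - 15, i.e. p* = 13 and q* = 24.
Because the ceiling (10) lies below the market-clearing price, it is binding.
At p = 10: qd = 89 - 5·10 = 39 and qs = 3·10 - 15 = 15.
Consumer surplus without the control is ½ · (17.8 - 13) · 24 = 57.6.
With the ceiling, 15 units are sold at 10 (assume they go to the highest-value buyers). The demand price at q = 15 is 14.8, so CS = ½ · [(17.8 - 10) + (14.8 - 10)] · 15 = 94.5.
Change in consumer surplus = 94.5 - 57.6 = 36.9.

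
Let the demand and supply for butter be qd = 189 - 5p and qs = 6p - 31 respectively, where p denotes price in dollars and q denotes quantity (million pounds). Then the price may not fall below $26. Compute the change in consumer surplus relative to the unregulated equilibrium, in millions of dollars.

-444

Setting quantity demanded equal to quantity supplied, 189 - 5p = 6p - 31, gives p* = 20 and q* = 89.
Since 26 > 20, the floor is binding.
At p = 26: qd = 189 - 5·26 = 59 and qs = 6·26 - 31 = 125.
Consumer surplus without the control is ½ · (37.8 - 20) · 89 = 792.1.
With the floor, consumers buy 59 units at 26, so CS = ½ · (37.8 - 26) · 59 = 348.1.
Change in consumer surplus = 348.1 - 792.1 = -444.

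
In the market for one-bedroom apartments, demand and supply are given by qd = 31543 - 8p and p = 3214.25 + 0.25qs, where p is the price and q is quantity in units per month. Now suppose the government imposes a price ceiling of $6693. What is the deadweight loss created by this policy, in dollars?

0

Rearranging supply gives qs = 4p - 12857. In a free market, 31543 - 8p = 4p - 12857 gives the equilibrium p* = 3700, q* = 1943.
The ceiling of 6693 is above the equilibrium price 3700, so it is not binding; the market clears at p* = 3700, q* = 1943.
Since the control does not bind, no trades are prevented and deadweight loss is zero.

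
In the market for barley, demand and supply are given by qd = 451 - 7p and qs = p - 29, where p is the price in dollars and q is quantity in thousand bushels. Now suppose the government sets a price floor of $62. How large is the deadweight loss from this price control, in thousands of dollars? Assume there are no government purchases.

112

Setting quantity demanded equal to quantity supplied, 451 - 7p = p - 29, gives p* = 60 and q* = 31.
Because the floor (62) lies above the market-clearing price, it is binding.
At p = 62: qd = 451 - 7·62 = 17 and qs = 62 - 29 = 33.
Quantity traded falls to 17. At q = 17 the demand price is (451 - 17)/7 = 62 and the supply price is 29 + 17 = 46.
Deadweight loss = ½ · (62 - 46) · (31 - 17) = ½ · 16 · 14 = 112.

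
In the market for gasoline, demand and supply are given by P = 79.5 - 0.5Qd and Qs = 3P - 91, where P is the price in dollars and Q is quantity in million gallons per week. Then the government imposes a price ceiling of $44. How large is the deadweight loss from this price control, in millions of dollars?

Rearranging demand gives Qd = 159 - 2P. In a free market, 159 - 2P = 3P - 91 gives the equilibrium P* = 50, Q* = 59.
Because the ceiling (44) lies below the market-clearing price, it is binding.
At P = 44: Qd = 159 - 2·44 = 71 and Qs = 3·44 - 91 = 41.
Quantity traded falls to 41. At Q = 41 the demand price is (159 - 41)/2 = 59 and the supply price is (91 + 41)/3 = 44.
Deadweight loss = ½ · (59 - 44) · (59 - 41) = ½ · 15 · 18 = 135.

135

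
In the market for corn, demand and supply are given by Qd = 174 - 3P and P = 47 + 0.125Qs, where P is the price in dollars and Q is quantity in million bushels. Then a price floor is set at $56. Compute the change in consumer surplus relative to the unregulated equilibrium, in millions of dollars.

Rearranging supply gives Qs = 8P - 376. Setting quantity demanded equal to quantity supplied, 174 - 3P = 8P - 376, gives P* = 50 and Q* = 24.
Since 56 > 50, the floor is binding.
At P = 56: Qd = 174 - 3·56 = 6 and Qs = 8·56 - 376 = 72.
Consumer surplus without the control is ½ · (58 - 50) · 24 = 96.
With the floor, consumers buy 6 units at 56, so CS = ½ · (58 - 56) · 6 = 6.
Change in consumer surplus = 6 - 96 = -90.

-90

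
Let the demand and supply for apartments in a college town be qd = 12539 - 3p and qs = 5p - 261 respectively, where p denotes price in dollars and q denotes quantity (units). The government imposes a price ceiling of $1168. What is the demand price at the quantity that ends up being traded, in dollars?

Without the control the market clears where 12539 - 3p = 5p - 261, i.e. p* = 1600 and q* = 7739.
Since 1168 < 1600, the ceiling is binding.
At p = 1168: qd = 12539 - 3·1168 = 9035 and qs = 5·1168 - 261 = 5579.
Only 5579 units reach the market. On the demand curve, the marginal buyer's willingness to pay at q = 5579 is (12539 - 5579)/3 = 2320.

2320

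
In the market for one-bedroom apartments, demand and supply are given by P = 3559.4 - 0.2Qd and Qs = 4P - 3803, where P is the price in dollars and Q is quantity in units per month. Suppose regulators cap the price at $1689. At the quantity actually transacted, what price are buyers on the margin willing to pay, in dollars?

2968.8

Rearranging demand gives Qd = 17797 - 5P. Without the control the market clears where 17797 - 5P = 4P - 3803, i.e. P* = 2400 and Q* = 5797.
Because the ceiling (1689) lies below the market-clearing price, it is binding.
At P = 1689: Qd = 17797 - 5·1689 = 9352 and Qs = 4·1689 - 3803 = 2953.
Only 2953 units reach the market. On the demand curve, the marginal buyer's willingness to pay at Q = 2953 is (17797 - 2953)/5 = 2968.8.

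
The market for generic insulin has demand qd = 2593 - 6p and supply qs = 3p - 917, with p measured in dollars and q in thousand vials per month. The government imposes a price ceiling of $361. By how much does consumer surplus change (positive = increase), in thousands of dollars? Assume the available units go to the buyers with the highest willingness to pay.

In a free market, 2593 - 6p = 3p - 917 gives the equilibrium p* = 390, q* = 253.
Since 361 < 390, the ceiling is binding.
At p = 361: qd = 2593 - 6·361 = 427 and qs = 3·361 - 917 = 166.
Consumer surplus without the control is ½ · (2593/6 - 390) · 253 = 64009/12.
With the ceiling, 166 units are sold at 361 (assume they go to the highest-value buyers). The demand price at q = 166 is 404.5, so CS = ½ · [(2593/6 - 361) + (404.5 - 361)] · 166 = 28552/3.
Change in consumer surplus = 28552/3 - 64009/12 = 4183.25.

4183.25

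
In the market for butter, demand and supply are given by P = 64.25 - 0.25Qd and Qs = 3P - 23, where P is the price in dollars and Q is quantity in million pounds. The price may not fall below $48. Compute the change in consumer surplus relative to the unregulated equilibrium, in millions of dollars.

-648

Rearranging demand gives Qd = 257 - 4P. Without the control the market clears where 257 - 4P = 3P - 23, i.e. P* = 40 and Q* = 97.
Because the floor (48) lies above the market-clearing price, it is binding.
At P = 48: Qd = 257 - 4·48 = 65 and Qs = 3·48 - 23 = 121.
Consumer surplus without the control is ½ · (64.25 - 40) · 97 = 1176.125.
With the floor, consumers buy 65 units at 48, so CS = ½ · (64.25 - 48) · 65 = 528.125.
Change in consumer surplus = 528.125 - 1176.125 = -648.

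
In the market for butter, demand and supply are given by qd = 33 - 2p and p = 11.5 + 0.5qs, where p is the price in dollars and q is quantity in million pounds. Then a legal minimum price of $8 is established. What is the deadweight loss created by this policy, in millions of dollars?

0

Rearranging supply gives qs = 2p - 23. Setting quantity demanded equal to quantity supplied, 33 - 2p = 2p - 23, gives p* = 14 and q* = 5.
The floor of 8 is below the equilibrium price 14, so it is not binding; the market clears at p* = 14, q* = 5.
Since the control does not bind, no trades are prevented and deadweight loss is zero.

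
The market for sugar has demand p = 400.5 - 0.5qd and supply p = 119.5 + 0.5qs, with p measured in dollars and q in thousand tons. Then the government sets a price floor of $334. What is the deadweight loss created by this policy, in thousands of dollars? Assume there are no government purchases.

10952

Rearranging demand gives qd = 801 - 2p; rearranging supply gives qs = 2p - 239. Equilibrium: 801 - 2p = 2p - 239, so 1040 = 4p and p* = 260, q* = 281.
The floor of 334 is above the equilibrium price 260, so it binds.
At p = 334: qd = 801 - 2·334 = 133 and qs = 2·334 - 239 = 429.
Quantity traded falls to 133. At q = 133 the demand price is (801 - 133)/2 = 334 and the supply price is (239 + 133)/2 = 186.
Deadweight loss = ½ · (334 - 186) · (281 - 133) = ½ · 148 · 148 = 10952.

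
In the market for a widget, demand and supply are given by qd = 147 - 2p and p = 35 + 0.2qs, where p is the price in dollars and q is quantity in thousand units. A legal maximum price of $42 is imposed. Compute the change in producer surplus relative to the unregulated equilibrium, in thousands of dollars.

-180

Rearranging supply gives qs = 5p - 175. Setting quantity demanded equal to quantity supplied, 147 - 2p = 5p - 175, gives p* = 46 and q* = 55.
Because the ceiling (42) lies below the market-clearing price, it is binding.
At p = 42: qd = 147 - 2·42 = 63 and qs = 5·42 - 175 = 35.
Producer surplus without the control is ½ · (46 - 35) · 55 = 302.5.
With the ceiling, producers sell 35 units at 42, so PS = ½ · (42 - 35) · 35 = 122.5.
Change in producer surplus = 122.5 - 302.5 = -180.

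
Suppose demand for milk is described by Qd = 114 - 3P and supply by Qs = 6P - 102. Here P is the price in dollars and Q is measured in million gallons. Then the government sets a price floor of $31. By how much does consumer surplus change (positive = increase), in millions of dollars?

-220.5

Without the control the market clears where 114 - 3P = 6P - 102, i.e. P* = 24 and Q* = 42.
The floor of 31 is above the equilibrium price 24, so it binds.
At P = 31: Qd = 114 - 3·31 = 21 and Qs = 6·31 - 102 = 84.
Consumer surplus without the control is ½ · (38 - 24) · 42 = 294.
With the floor, consumers buy 21 units at 31, so CS = ½ · (38 - 31) · 21 = 73.5.
Change in consumer surplus = 73.5 - 294 = -220.5.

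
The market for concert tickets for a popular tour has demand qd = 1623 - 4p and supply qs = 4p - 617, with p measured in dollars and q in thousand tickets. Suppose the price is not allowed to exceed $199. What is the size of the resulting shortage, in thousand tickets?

648

Equilibrium: 1623 - 4p = 4p - 617, so 2240 = 8p and p* = 280, q* = 503.
The ceiling of 199 is below the equilibrium price 280, so it binds.
At p = 199: qd = 1623 - 4·199 = 827 and qs = 4·199 - 617 = 179.
Shortage = qd - qs = 827 - 179 = 648.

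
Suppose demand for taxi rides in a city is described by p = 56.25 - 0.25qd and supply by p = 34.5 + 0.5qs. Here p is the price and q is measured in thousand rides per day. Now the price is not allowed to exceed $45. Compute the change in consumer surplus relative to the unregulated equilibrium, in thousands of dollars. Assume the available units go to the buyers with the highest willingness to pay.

76

Rearranging demand gives qd = 225 - 4p; rearranging supply gives qs = 2p - 69. Setting quantity demanded equal to quantity supplied, 225 - 4p = 2p - 69, gives p* = 49 and q* = 29.
Since 45 < 49, the ceiling is binding.
At p = 45: qd = 225 - 4·45 = 45 and qs = 2·45 - 69 = 21.
Consumer surplus without the control is ½ · (56.25 - 49) · 29 = 105.125.
With the ceiling, 21 units are sold at 45 (assume they go to the highest-value buyers). The demand price at q = 21 is 51, so CS = ½ · [(56.25 - 45) + (51 - 45)] · 21 = 181.125.
Change in consumer surplus = 181.125 - 105.125 = 76.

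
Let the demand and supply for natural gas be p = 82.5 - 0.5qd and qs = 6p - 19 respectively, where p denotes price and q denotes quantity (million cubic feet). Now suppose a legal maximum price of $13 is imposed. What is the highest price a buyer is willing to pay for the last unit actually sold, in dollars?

53

Rearranging demand gives qd = 165 - 2p. Without the control the market clears where 165 - 2p = 6p - 19, i.e. p* = 23 and q* = 119.
Because the ceiling (13) lies below the market-clearing price, it is binding.
At p = 13: qd = 165 - 2·13 = 139 and qs = 6·13 - 19 = 59.
Only 59 units reach the market. On the demand curve, the marginal buyer's willingness to pay at q = 59 is (165 - 59)/2 = 53.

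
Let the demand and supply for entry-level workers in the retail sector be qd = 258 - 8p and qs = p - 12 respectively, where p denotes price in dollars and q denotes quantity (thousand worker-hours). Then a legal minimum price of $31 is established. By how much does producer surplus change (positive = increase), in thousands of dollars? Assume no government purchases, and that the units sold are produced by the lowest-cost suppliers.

-22

Equilibrium: 258 - 8p = p - 12, so 270 = 9p and p* = 30, q* = 18.
The floor of 31 is above the equilibrium price 30, so it binds.
At p = 31: qd = 258 - 8·31 = 10 and qs = 31 - 12 = 19.
Producer surplus without the control is ½ · (30 - 12) · 18 = 162.
With the floor, 10 units are sold at 31. The supply price at q = 10 is 22, so PS = ½ · [(31 - 12) + (31 - 22)] · 10 = 140.
Change in producer surplus = 140 - 162 = -22.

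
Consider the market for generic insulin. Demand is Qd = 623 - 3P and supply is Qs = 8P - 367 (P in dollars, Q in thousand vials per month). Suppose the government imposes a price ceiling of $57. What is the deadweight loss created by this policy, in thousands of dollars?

15972

Equilibrium: 623 - 3P = 8P - 367, so 990 = 11P and P* = 90, Q* = 353.
The ceiling of 57 is below the equilibrium price 90, so it binds.
At P = 57: Qd = 623 - 3·57 = 452 and Qs = 8·57 - 367 = 89.
Quantity traded falls to 89. At Q = 89 the demand price is (623 - 89)/3 = 178 and the supply price is (367 + 89)/8 = 57.
Deadweight loss = ½ · (178 - 57) · (353 - 89) = ½ · 121 · 264 = 15972.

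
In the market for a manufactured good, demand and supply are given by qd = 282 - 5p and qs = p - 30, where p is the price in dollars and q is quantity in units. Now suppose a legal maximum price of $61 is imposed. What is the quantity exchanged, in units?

In a free market, 282 - 5p = p - 30 gives the equilibrium p* = 52, q* = 22.
Since 61 is above p* = 52, the ceiling does not bind and the free-market outcome prevails.

22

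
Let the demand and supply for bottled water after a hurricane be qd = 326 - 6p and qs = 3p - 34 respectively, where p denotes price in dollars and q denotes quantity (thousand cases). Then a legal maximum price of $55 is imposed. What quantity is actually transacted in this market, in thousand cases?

Equilibrium: 326 - 6p = 3p - 34, so 360 = 9p and p* = 40, q* = 86.
Since 55 is above p* = 40, the ceiling does not bind and the free-market outcome prevails.

86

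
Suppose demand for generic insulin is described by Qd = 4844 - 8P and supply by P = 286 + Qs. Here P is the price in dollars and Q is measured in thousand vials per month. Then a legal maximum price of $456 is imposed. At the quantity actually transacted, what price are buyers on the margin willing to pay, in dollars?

Rearranging supply gives Qs = P - 286. Without the control the market clears where 4844 - 8P = P - 286, i.e. P* = 570 and Q* = 284.
The ceiling of 456 is below the equilibrium price 570, so it binds.
At P = 456: Qd = 4844 - 8·456 = 1196 and Qs = 456 - 286 = 170.
Only 170 units reach the market. On the demand curve, the marginal buyer's willingness to pay at Q = 170 is (4844 - 170)/8 = 584.25.

584.25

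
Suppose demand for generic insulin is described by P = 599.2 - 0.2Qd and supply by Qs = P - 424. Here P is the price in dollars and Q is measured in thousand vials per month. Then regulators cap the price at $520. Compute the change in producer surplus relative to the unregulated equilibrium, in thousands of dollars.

-6050

Rearranging demand gives Qd = 2996 - 5P. Equilibrium: 2996 - 5P = P - 424, so 3420 = 6P and P* = 570, Q* = 146.
Because the ceiling (520) lies below the market-clearing price, it is binding.
At P = 520: Qd = 2996 - 5·520 = 396 and Qs = 520 - 424 = 96.
Producer surplus without the control is ½ · (570 - 424) · 146 = 10658.
With the ceiling, producers sell 96 units at 520, so PS = ½ · (520 - 424) · 96 = 4608.
Change in producer surplus = 4608 - 10658 = -6050.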